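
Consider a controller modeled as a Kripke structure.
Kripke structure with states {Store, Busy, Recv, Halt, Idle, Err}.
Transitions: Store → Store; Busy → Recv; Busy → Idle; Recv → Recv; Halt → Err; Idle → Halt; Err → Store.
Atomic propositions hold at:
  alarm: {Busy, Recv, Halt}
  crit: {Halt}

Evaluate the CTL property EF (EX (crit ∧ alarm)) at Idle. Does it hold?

Yes

Sat(crit ∧ alarm) = {Halt}
Sat(EX (crit ∧ alarm)) = {s : some successor in {Halt}} = {Idle}
EF (EX (crit ∧ alarm)): least fixpoint, start Z0 = {Idle}, add states with some successor in Z. Z1 = {Busy, Idle}; fixed.
Sat(EF (EX (crit ∧ alarm))) = {Busy, Idle}
Idle ∈ Sat(EF (EX (crit ∧ alarm))) = {Busy, Idle}, so the formula holds at Idle.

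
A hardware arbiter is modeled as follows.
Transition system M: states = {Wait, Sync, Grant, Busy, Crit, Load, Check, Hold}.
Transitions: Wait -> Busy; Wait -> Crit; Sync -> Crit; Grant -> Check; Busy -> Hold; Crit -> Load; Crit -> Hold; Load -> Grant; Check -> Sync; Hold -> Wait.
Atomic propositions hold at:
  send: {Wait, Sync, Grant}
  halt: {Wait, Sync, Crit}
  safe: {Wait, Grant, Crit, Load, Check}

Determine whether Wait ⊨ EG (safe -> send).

Sat(safe -> send) = {Wait, Sync, Grant, Busy, Hold}
EG (safe -> send): greatest fixpoint, start Z0 = {Wait, Sync, Grant, Busy, Hold}, keep only states in Sat with some successor in Z. Z1 = {Wait, Busy, Hold}; fixed.
Sat(EG (safe -> send)) = {Wait, Busy, Hold}
Wait ∈ Sat(EG (safe -> send)) = {Wait, Busy, Hold}, so the formula holds at Wait.

Yes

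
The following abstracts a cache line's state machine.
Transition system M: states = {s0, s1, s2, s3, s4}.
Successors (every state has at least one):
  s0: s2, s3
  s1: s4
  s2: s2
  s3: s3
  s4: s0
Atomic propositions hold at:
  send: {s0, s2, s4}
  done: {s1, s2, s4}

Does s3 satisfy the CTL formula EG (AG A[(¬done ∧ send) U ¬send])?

Sat(¬done) = {s0, s3}
Sat(¬done ∧ send) = {s0}
Sat(¬send) = {s1, s3}
A[(¬done ∧ send) U ¬send]: least fixpoint, start Z0 = Sat(¬send) = {s1, s3}, add states in Sat(¬done ∧ send) with every successor in Z. Already a fixed point.
Sat(A[(¬done ∧ send) U ¬send]) = {s1, s3}
AG A[(¬done ∧ send) U ¬send]: greatest fixpoint, start Z0 = {s1, s3}, keep only states in Sat with every successor in Z. Z1 = {s3}; fixed.
Sat(AG A[(¬done ∧ send) U ¬send]) = {s3}
EG (AG A[(¬done ∧ send) U ¬send]): greatest fixpoint, start Z0 = {s3}, keep only states in Sat with some successor in Z. Already a fixed point.
Sat(EG (AG A[(¬done ∧ send) U ¬send])) = {s3}
s3 ∈ Sat(EG (AG A[(¬done ∧ send) U ¬send])) = {s3}, so the formula holds at s3.

Yes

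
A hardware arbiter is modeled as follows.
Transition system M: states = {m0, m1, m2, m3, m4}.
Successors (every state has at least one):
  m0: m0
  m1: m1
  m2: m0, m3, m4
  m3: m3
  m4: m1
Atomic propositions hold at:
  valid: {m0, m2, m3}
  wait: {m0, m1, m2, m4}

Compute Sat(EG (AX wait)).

{m0, m1, m4}

Sat(AX wait) = {s : every successor in {m0, m1, m2, m4}} = {m0, m1, m4}
EG (AX wait): greatest fixpoint, start Z0 = {m0, m1, m4}, keep only states in Sat with some successor in Z. Already a fixed point.
Sat(EG (AX wait)) = {m0, m1, m4}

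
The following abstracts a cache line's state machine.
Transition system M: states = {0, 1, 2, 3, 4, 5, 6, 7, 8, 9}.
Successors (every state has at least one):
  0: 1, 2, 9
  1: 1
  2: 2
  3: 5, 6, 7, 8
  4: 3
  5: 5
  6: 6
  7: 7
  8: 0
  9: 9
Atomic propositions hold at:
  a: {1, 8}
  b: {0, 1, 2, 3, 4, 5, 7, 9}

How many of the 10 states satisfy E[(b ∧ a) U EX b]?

9

Sat(b ∧ a) = {1}
Sat(EX b) = {s : some successor in {0, 1, 2, 3, 4, 5, 7, 9}} = {0, 1, 2, 3, 4, 5, 7, 8, 9}
E[(b ∧ a) U EX b]: least fixpoint, start Z0 = Sat(EX b) = {0, 1, 2, 3, 4, 5, 7, 8, 9}, add states in Sat(b ∧ a) with some successor in Z. Already a fixed point.
Sat(E[(b ∧ a) U EX b]) = {0, 1, 2, 3, 4, 5, 7, 8, 9}
|Sat(E[(b ∧ a) U EX b])| = |{0, 1, 2, 3, 4, 5, 7, 8, 9}| = 9.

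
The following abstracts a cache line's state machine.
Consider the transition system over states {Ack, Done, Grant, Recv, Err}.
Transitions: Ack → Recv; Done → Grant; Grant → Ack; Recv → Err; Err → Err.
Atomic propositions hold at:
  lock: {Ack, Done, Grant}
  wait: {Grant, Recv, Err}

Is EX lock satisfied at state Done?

Sat(EX lock) = {s : some successor in {Ack, Done, Grant}} = {Done, Grant}
Done ∈ Sat(EX lock) = {Done, Grant}, so the formula holds at Done.

Yes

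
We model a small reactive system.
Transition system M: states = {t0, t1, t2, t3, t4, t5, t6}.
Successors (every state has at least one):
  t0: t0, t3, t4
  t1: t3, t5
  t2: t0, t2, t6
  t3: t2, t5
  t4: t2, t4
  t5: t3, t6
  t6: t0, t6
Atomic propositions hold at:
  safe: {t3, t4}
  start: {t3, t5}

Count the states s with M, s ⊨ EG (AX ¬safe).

3

Sat(¬safe) = {t0, t1, t2, t5, t6}
Sat(AX ¬safe) = {s : every successor in {t0, t1, t2, t5, t6}} = {t2, t3, t6}
EG (AX ¬safe): greatest fixpoint, start Z0 = {t2, t3, t6}, keep only states in Sat with some successor in Z. Already a fixed point.
Sat(EG (AX ¬safe)) = {t2, t3, t6}
|Sat(EG (AX ¬safe))| = |{t2, t3, t6}| = 3.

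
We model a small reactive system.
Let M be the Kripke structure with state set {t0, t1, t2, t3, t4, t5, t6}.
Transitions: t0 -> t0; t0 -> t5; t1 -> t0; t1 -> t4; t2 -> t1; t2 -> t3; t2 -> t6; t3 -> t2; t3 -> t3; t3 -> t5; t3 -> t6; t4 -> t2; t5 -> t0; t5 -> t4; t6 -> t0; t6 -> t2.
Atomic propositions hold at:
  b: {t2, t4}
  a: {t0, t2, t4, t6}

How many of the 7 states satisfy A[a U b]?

2

A[a U b]: least fixpoint, start Z0 = Sat(b) = {t2, t4}, add states in Sat(a) with every successor in Z. Already a fixed point.
Sat(A[a U b]) = {t2, t4}
|Sat(A[a U b])| = |{t2, t4}| = 2.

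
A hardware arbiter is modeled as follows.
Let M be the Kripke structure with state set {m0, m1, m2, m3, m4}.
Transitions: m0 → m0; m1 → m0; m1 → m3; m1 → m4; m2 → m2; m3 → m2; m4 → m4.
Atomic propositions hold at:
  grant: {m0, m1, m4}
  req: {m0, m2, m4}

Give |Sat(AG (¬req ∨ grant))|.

Sat(¬req) = {m1, m3}
Sat(¬req ∨ grant) = {m0, m1, m3, m4}
AG (¬req ∨ grant): greatest fixpoint, start Z0 = {m0, m1, m3, m4}, keep only states in Sat with every successor in Z. Z1 = {m0, m1, m4}; Z2 = {m0, m4}; fixed.
Sat(AG (¬req ∨ grant)) = {m0, m4}
|Sat(AG (¬req ∨ grant))| = |{m0, m4}| = 2.

2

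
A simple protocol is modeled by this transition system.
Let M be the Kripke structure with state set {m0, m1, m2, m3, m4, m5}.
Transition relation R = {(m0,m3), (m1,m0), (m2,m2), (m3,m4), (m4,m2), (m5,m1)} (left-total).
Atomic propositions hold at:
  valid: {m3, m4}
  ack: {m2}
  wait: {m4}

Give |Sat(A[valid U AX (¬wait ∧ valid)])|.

1

Sat(¬wait) = {m0, m1, m2, m3, m5}
Sat(¬wait ∧ valid) = {m3}
Sat(AX (¬wait ∧ valid)) = {s : every successor in {m3}} = {m0}
A[valid U AX (¬wait ∧ valid)]: least fixpoint, start Z0 = Sat(AX (¬wait ∧ valid)) = {m0}, add states in Sat(valid) with every successor in Z. Already a fixed point.
Sat(A[valid U AX (¬wait ∧ valid)]) = {m0}
|Sat(A[valid U AX (¬wait ∧ valid)])| = |{m0}| = 1.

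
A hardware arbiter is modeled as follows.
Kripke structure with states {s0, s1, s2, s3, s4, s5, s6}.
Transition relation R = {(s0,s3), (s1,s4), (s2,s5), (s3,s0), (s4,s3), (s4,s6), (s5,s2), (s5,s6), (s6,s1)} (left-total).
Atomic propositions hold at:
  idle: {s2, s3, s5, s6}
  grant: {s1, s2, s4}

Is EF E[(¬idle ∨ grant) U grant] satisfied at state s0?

Sat(¬idle) = {s0, s1, s4}
Sat(¬idle ∨ grant) = {s0, s1, s2, s4}
E[(¬idle ∨ grant) U grant]: least fixpoint, start Z0 = Sat(grant) = {s1, s2, s4}, add states in Sat(¬idle ∨ grant) with some successor in Z. Already a fixed point.
Sat(E[(¬idle ∨ grant) U grant]) = {s1, s2, s4}
EF E[(¬idle ∨ grant) U grant]: least fixpoint, start Z0 = {s1, s2, s4}, add states with some successor in Z. Z1 = {s1, s2, s4, s5, s6}; fixed.
Sat(EF E[(¬idle ∨ grant) U grant]) = {s1, s2, s4, s5, s6}
s0 ∉ Sat(EF E[(¬idle ∨ grant) U grant]) = {s1, s2, s4, s5, s6}, so the formula does not hold at s0.

No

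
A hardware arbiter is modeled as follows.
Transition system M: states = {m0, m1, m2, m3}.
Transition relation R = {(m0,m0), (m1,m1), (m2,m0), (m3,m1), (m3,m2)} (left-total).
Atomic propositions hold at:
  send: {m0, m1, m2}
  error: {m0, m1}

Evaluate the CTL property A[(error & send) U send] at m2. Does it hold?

Yes

Sat(error & send) = {m0, m1}
A[(error & send) U send]: least fixpoint, start Z0 = Sat(send) = {m0, m1, m2}, add states in Sat(error & send) with every successor in Z. Already a fixed point.
Sat(A[(error & send) U send]) = {m0, m1, m2}
m2 ∈ Sat(A[(error & send) U send]) = {m0, m1, m2}, so the formula holds at m2.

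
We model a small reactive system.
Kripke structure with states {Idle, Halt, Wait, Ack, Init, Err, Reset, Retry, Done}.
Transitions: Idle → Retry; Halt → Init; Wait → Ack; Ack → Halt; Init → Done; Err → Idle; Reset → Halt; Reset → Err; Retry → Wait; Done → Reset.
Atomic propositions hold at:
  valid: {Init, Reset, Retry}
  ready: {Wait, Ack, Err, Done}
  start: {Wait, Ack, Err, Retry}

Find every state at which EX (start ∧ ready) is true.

{Wait, Reset, Retry}

Sat(start ∧ ready) = {Wait, Ack, Err}
Sat(EX (start ∧ ready)) = {s : some successor in {Wait, Ack, Err}} = {Wait, Reset, Retry}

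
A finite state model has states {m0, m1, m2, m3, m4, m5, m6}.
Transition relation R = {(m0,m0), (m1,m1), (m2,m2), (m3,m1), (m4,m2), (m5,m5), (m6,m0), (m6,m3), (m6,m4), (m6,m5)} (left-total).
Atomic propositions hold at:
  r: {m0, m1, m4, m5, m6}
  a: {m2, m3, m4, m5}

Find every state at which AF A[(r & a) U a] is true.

{m2, m3, m4, m5}

Sat(r & a) = {m4, m5}
A[(r & a) U a]: least fixpoint, start Z0 = Sat(a) = {m2, m3, m4, m5}, add states in Sat(r & a) with every successor in Z. Already a fixed point.
Sat(A[(r & a) U a]) = {m2, m3, m4, m5}
AF A[(r & a) U a]: least fixpoint, start Z0 = {m2, m3, m4, m5}, add states with every successor in Z. Already a fixed point.
Sat(AF A[(r & a) U a]) = {m2, m3, m4, m5}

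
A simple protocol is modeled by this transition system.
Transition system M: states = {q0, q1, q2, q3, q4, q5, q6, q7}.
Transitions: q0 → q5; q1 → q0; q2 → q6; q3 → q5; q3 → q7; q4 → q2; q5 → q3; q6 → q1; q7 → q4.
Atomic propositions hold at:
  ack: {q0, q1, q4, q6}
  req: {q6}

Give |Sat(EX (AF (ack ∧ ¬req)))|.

6

Sat(¬req) = {q0, q1, q2, q3, q4, q5, q7}
Sat(ack ∧ ¬req) = {q0, q1, q4}
AF (ack ∧ ¬req): least fixpoint, start Z0 = {q0, q1, q4}, add states with every successor in Z. Z1 = {q0, q1, q4, q6, q7}; Z2 = {q0, q1, q2, q4, q6, q7}; fixed.
Sat(AF (ack ∧ ¬req)) = {q0, q1, q2, q4, q6, q7}
Sat(EX (AF (ack ∧ ¬req))) = {s : some successor in {q0, q1, q2, q4, q6, q7}} = {q1, q2, q3, q4, q6, q7}
|Sat(EX (AF (ack ∧ ¬req)))| = |{q1, q2, q3, q4, q6, q7}| = 6.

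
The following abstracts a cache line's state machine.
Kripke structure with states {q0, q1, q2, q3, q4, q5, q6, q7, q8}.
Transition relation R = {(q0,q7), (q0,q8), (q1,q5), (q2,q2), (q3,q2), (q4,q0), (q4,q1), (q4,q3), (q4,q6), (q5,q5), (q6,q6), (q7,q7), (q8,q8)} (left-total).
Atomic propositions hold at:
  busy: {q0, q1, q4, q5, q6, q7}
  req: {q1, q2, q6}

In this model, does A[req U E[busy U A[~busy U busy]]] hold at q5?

Yes

Sat(~busy) = {q2, q3, q8}
A[~busy U busy]: least fixpoint, start Z0 = Sat(busy) = {q0, q1, q4, q5, q6, q7}, add states in Sat(~busy) with every successor in Z. Already a fixed point.
Sat(A[~busy U busy]) = {q0, q1, q4, q5, q6, q7}
E[busy U A[~busy U busy]]: least fixpoint, start Z0 = Sat(A[~busy U busy]) = {q0, q1, q4, q5, q6, q7}, add states in Sat(busy) with some successor in Z. Already a fixed point.
Sat(E[busy U A[~busy U busy]]) = {q0, q1, q4, q5, q6, q7}
A[req U E[busy U A[~busy U busy]]]: least fixpoint, start Z0 = Sat(E[busy U A[~busy U busy]]) = {q0, q1, q4, q5, q6, q7}, add states in Sat(req) with every successor in Z. Already a fixed point.
Sat(A[req U E[busy U A[~busy U busy]]]) = {q0, q1, q4, q5, q6, q7}
q5 ∈ Sat(A[req U E[busy U A[~busy U busy]]]) = {q0, q1, q4, q5, q6, q7}, so the formula holds at q5.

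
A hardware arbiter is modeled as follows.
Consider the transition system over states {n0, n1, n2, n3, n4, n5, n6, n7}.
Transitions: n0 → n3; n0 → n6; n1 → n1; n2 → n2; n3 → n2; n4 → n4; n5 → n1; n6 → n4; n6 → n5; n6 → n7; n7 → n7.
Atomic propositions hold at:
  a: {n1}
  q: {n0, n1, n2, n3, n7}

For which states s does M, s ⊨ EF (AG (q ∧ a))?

{n0, n1, n5, n6}

Sat(q ∧ a) = {n1}
AG (q ∧ a): greatest fixpoint, start Z0 = {n1}, keep only states in Sat with every successor in Z. Already a fixed point.
Sat(AG (q ∧ a)) = {n1}
EF (AG (q ∧ a)): least fixpoint, start Z0 = {n1}, add states with some successor in Z. Z1 = {n1, n5}; Z2 = {n1, n5, n6}; Z3 = {n0, n1, n5, n6}; fixed.
Sat(EF (AG (q ∧ a))) = {n0, n1, n5, n6}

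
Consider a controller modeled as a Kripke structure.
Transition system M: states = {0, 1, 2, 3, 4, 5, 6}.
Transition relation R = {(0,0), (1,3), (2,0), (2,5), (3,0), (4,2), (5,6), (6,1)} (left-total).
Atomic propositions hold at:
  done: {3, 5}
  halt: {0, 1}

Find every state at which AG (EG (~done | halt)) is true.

{0}

Sat(~done) = {0, 1, 2, 4, 6}
Sat(~done | halt) = {0, 1, 2, 4, 6}
EG (~done | halt): greatest fixpoint, start Z0 = {0, 1, 2, 4, 6}, keep only states in Sat with some successor in Z. Z1 = {0, 2, 4, 6}; Z2 = {0, 2, 4}; fixed.
Sat(EG (~done | halt)) = {0, 2, 4}
AG (EG (~done | halt)): greatest fixpoint, start Z0 = {0, 2, 4}, keep only states in Sat with every successor in Z. Z1 = {0, 4}; Z2 = {0}; fixed.
Sat(AG (EG (~done | halt))) = {0}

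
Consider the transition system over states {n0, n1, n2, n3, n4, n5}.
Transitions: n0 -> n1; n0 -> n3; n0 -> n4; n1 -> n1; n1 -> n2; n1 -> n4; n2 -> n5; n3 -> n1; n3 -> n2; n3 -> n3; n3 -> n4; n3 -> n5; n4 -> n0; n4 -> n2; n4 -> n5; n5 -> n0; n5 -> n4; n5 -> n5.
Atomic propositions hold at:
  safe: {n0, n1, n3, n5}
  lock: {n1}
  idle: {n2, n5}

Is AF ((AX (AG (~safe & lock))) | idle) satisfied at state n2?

Sat(~safe) = {n2, n4}
Sat(~safe & lock) = ∅
AG (~safe & lock): greatest fixpoint, start Z0 = ∅, keep only states in Sat with every successor in Z. Already a fixed point.
Sat(AG (~safe & lock)) = ∅
Sat(AX (AG (~safe & lock))) = {s : every successor in ∅} = ∅
Sat((AX (AG (~safe & lock))) | idle) = {n2, n5}
AF ((AX (AG (~safe & lock))) | idle): least fixpoint, start Z0 = {n2, n5}, add states with every successor in Z. Already a fixed point.
Sat(AF ((AX (AG (~safe & lock))) | idle)) = {n2, n5}
n2 ∈ Sat(AF ((AX (AG (~safe & lock))) | idle)) = {n2, n5}, so the formula holds at n2.

Yes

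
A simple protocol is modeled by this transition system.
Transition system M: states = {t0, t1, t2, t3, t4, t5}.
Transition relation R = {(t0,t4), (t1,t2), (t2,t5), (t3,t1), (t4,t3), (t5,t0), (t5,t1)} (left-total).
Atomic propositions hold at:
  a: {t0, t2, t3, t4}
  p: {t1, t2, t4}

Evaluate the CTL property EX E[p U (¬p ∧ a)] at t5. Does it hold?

Yes

Sat(¬p) = {t0, t3, t5}
Sat(¬p ∧ a) = {t0, t3}
E[p U (¬p ∧ a)]: least fixpoint, start Z0 = Sat((¬p ∧ a)) = {t0, t3}, add states in Sat(p) with some successor in Z. Z1 = {t0, t3, t4}; fixed.
Sat(E[p U (¬p ∧ a)]) = {t0, t3, t4}
Sat(EX E[p U (¬p ∧ a)]) = {s : some successor in {t0, t3, t4}} = {t0, t4, t5}
t5 ∈ Sat(EX E[p U (¬p ∧ a)]) = {t0, t4, t5}, so the formula holds at t5.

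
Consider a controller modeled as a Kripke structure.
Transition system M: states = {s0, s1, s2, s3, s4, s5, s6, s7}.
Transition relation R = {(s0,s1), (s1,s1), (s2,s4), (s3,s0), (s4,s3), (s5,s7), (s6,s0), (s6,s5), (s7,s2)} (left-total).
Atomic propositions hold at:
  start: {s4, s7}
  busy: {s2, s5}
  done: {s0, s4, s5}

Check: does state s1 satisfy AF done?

No

AF done: least fixpoint, start Z0 = {s0, s4, s5}, add states with every successor in Z. Z1 = {s0, s2, s3, s4, s5, s6}; Z2 = {s0, s2, s3, s4, s5, s6, s7}; fixed.
Sat(AF done) = {s0, s2, s3, s4, s5, s6, s7}
s1 ∉ Sat(AF done) = {s0, s2, s3, s4, s5, s6, s7}, so the formula does not hold at s1.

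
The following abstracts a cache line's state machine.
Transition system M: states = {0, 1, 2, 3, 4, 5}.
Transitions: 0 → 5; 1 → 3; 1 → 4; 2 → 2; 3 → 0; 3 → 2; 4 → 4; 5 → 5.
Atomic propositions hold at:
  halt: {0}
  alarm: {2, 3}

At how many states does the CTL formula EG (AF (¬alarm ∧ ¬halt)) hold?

4

Sat(¬alarm) = {0, 1, 4, 5}
Sat(¬halt) = {1, 2, 3, 4, 5}
Sat(¬alarm ∧ ¬halt) = {1, 4, 5}
AF (¬alarm ∧ ¬halt): least fixpoint, start Z0 = {1, 4, 5}, add states with every successor in Z. Z1 = {0, 1, 4, 5}; fixed.
Sat(AF (¬alarm ∧ ¬halt)) = {0, 1, 4, 5}
EG (AF (¬alarm ∧ ¬halt)): greatest fixpoint, start Z0 = {0, 1, 4, 5}, keep only states in Sat with some successor in Z. Already a fixed point.
Sat(EG (AF (¬alarm ∧ ¬halt))) = {0, 1, 4, 5}
|Sat(EG (AF (¬alarm ∧ ¬halt)))| = |{0, 1, 4, 5}| = 4.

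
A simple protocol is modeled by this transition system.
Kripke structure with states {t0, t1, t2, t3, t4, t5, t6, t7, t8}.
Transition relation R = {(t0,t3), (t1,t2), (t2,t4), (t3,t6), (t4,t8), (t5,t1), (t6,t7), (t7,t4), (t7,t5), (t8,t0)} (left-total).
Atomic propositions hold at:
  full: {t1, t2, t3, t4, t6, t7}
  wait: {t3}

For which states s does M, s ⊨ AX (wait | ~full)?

Sat(~full) = {t0, t5, t8}
Sat(wait | ~full) = {t0, t3, t5, t8}
Sat(AX (wait | ~full)) = {s : every successor in {t0, t3, t5, t8}} = {t0, t4, t8}

{t0, t4, t8}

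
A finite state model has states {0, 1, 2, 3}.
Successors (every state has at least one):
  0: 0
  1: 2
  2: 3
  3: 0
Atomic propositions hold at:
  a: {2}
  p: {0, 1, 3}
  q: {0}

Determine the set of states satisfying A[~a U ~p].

Sat(~a) = {0, 1, 3}
Sat(~p) = {2}
A[~a U ~p]: least fixpoint, start Z0 = Sat(~p) = {2}, add states in Sat(~a) with every successor in Z. Z1 = {1, 2}; fixed.
Sat(A[~a U ~p]) = {1, 2}

{1, 2}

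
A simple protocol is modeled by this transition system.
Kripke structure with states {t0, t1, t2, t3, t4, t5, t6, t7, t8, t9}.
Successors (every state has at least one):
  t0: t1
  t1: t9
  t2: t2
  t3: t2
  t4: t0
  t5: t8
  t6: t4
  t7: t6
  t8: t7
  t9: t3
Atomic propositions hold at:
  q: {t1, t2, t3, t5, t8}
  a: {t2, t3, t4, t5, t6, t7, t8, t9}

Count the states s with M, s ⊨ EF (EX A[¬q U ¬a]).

6

Sat(¬q) = {t0, t4, t6, t7, t9}
Sat(¬a) = {t0, t1}
A[¬q U ¬a]: least fixpoint, start Z0 = Sat(¬a) = {t0, t1}, add states in Sat(¬q) with every successor in Z. Z1 = {t0, t1, t4}; Z2 = {t0, t1, t4, t6}; Z3 = {t0, t1, t4, t6, t7}; fixed.
Sat(A[¬q U ¬a]) = {t0, t1, t4, t6, t7}
Sat(EX A[¬q U ¬a]) = {s : some successor in {t0, t1, t4, t6, t7}} = {t0, t4, t6, t7, t8}
EF (EX A[¬q U ¬a]): least fixpoint, start Z0 = {t0, t4, t6, t7, t8}, add states with some successor in Z. Z1 = {t0, t4, t5, t6, t7, t8}; fixed.
Sat(EF (EX A[¬q U ¬a])) = {t0, t4, t5, t6, t7, t8}
|Sat(EF (EX A[¬q U ¬a]))| = |{t0, t4, t5, t6, t7, t8}| = 6.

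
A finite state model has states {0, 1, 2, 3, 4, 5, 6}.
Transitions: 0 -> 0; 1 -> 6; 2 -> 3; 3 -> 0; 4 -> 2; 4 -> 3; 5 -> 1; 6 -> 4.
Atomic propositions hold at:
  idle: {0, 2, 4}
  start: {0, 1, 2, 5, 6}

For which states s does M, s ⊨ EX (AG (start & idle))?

{0, 3}

Sat(start & idle) = {0, 2}
AG (start & idle): greatest fixpoint, start Z0 = {0, 2}, keep only states in Sat with every successor in Z. Z1 = {0}; fixed.
Sat(AG (start & idle)) = {0}
Sat(EX (AG (start & idle))) = {s : some successor in {0}} = {0, 3}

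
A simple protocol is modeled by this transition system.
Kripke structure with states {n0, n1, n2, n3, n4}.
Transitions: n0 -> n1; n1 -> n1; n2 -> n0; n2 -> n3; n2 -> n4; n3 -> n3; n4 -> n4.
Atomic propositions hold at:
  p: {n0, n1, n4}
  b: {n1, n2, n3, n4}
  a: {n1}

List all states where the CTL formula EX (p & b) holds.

Sat(p & b) = {n1, n4}
Sat(EX (p & b)) = {s : some successor in {n1, n4}} = {n0, n1, n2, n4}

{n0, n1, n2, n4}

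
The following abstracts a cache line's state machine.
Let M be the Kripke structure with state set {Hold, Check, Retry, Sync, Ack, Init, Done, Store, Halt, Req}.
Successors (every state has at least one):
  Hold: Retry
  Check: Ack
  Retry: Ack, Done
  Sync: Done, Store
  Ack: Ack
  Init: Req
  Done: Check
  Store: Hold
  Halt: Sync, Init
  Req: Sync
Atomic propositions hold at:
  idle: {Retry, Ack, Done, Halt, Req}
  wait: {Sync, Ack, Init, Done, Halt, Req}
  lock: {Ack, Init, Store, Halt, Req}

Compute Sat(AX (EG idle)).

{Hold, Check, Ack}

EG idle: greatest fixpoint, start Z0 = {Retry, Ack, Done, Halt, Req}, keep only states in Sat with some successor in Z. Z1 = {Retry, Ack}; fixed.
Sat(EG idle) = {Retry, Ack}
Sat(AX (EG idle)) = {s : every successor in {Retry, Ack}} = {Hold, Check, Ack}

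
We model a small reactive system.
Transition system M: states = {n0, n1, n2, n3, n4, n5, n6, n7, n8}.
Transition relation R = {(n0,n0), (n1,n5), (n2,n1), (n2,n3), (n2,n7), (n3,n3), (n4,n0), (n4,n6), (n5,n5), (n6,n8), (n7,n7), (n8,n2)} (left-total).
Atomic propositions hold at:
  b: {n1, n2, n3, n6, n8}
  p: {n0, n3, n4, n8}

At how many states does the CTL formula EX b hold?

Sat(EX b) = {s : some successor in {n1, n2, n3, n6, n8}} = {n2, n3, n4, n6, n8}
|Sat(EX b)| = |{n2, n3, n4, n6, n8}| = 5.

5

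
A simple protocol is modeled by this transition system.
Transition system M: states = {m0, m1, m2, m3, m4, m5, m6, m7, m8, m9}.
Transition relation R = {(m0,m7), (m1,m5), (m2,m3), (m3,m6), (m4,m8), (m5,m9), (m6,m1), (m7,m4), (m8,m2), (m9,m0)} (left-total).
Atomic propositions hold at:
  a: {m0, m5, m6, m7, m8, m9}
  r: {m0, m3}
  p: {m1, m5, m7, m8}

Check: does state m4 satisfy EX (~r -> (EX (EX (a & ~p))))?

Sat(~r) = {m1, m2, m4, m5, m6, m7, m8, m9}
Sat(~p) = {m0, m2, m3, m4, m6, m9}
Sat(a & ~p) = {m0, m6, m9}
Sat(EX (a & ~p)) = {s : some successor in {m0, m6, m9}} = {m3, m5, m9}
Sat(EX (EX (a & ~p))) = {s : some successor in {m3, m5, m9}} = {m1, m2, m5}
Sat(~r -> (EX (EX (a & ~p)))) = {m0, m1, m2, m3, m5}
Sat(EX (~r -> (EX (EX (a & ~p))))) = {s : some successor in {m0, m1, m2, m3, m5}} = {m1, m2, m6, m8, m9}
m4 ∉ Sat(EX (~r -> (EX (EX (a & ~p))))) = {m1, m2, m6, m8, m9}, so the formula does not hold at m4.

No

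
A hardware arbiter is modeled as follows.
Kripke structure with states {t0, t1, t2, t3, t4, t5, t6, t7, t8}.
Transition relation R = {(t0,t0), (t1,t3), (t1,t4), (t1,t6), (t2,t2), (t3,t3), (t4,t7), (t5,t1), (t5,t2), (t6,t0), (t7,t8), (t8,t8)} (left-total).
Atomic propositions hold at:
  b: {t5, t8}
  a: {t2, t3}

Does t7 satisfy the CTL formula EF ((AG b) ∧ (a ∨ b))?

AG b: greatest fixpoint, start Z0 = {t5, t8}, keep only states in Sat with every successor in Z. Z1 = {t8}; fixed.
Sat(AG b) = {t8}
Sat(a ∨ b) = {t2, t3, t5, t8}
Sat((AG b) ∧ (a ∨ b)) = {t8}
EF ((AG b) ∧ (a ∨ b)): least fixpoint, start Z0 = {t8}, add states with some successor in Z. Z1 = {t7, t8}; Z2 = {t4, t7, t8}; Z3 = {t1, t4, t7, t8}; Z4 = {t1, t4, t5, t7, t8}; fixed.
Sat(EF ((AG b) ∧ (a ∨ b))) = {t1, t4, t5, t7, t8}
t7 ∈ Sat(EF ((AG b) ∧ (a ∨ b))) = {t1, t4, t5, t7, t8}, so the formula holds at t7.

Yes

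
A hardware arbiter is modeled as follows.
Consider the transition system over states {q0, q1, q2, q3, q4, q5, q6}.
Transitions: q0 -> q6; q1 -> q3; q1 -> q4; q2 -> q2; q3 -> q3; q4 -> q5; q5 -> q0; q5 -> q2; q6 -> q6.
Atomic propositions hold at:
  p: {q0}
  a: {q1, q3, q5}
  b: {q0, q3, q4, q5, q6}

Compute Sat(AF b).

{q0, q1, q3, q4, q5, q6}

AF b: least fixpoint, start Z0 = {q0, q3, q4, q5, q6}, add states with every successor in Z. Z1 = {q0, q1, q3, q4, q5, q6}; fixed.
Sat(AF b) = {q0, q1, q3, q4, q5, q6}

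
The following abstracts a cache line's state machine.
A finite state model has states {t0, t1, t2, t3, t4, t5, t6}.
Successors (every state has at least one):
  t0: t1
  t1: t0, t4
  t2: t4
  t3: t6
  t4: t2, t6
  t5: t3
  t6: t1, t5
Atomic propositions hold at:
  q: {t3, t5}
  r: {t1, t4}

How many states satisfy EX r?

4

Sat(EX r) = {s : some successor in {t1, t4}} = {t0, t1, t2, t6}
|Sat(EX r)| = |{t0, t1, t2, t6}| = 4.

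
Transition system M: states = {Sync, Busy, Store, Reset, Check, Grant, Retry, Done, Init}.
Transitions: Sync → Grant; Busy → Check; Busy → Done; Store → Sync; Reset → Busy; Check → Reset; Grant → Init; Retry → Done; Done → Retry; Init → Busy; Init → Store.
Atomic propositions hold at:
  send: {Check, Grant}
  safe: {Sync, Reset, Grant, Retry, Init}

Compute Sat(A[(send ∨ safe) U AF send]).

{Sync, Store, Check, Grant}

Sat(send ∨ safe) = {Sync, Reset, Check, Grant, Retry, Init}
AF send: least fixpoint, start Z0 = {Check, Grant}, add states with every successor in Z. Z1 = {Sync, Check, Grant}; Z2 = {Sync, Store, Check, Grant}; fixed.
Sat(AF send) = {Sync, Store, Check, Grant}
A[(send ∨ safe) U AF send]: least fixpoint, start Z0 = Sat(AF send) = {Sync, Store, Check, Grant}, add states in Sat(send ∨ safe) with every successor in Z. Already a fixed point.
Sat(A[(send ∨ safe) U AF send]) = {Sync, Store, Check, Grant}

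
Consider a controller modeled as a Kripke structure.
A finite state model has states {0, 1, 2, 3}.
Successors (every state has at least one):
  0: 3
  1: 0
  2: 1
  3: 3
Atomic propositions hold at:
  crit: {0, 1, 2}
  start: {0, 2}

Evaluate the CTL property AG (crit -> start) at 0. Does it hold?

Yes

Sat(crit -> start) = {0, 2, 3}
AG (crit -> start): greatest fixpoint, start Z0 = {0, 2, 3}, keep only states in Sat with every successor in Z. Z1 = {0, 3}; fixed.
Sat(AG (crit -> start)) = {0, 3}
0 ∈ Sat(AG (crit -> start)) = {0, 3}, so the formula holds at 0.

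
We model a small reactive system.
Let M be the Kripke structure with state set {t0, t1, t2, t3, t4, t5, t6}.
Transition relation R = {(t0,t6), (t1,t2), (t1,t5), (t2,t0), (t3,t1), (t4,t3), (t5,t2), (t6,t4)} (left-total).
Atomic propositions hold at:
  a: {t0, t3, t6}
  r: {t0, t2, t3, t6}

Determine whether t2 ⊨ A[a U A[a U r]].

A[a U r]: least fixpoint, start Z0 = Sat(r) = {t0, t2, t3, t6}, add states in Sat(a) with every successor in Z. Already a fixed point.
Sat(A[a U r]) = {t0, t2, t3, t6}
A[a U A[a U r]]: least fixpoint, start Z0 = Sat(A[a U r]) = {t0, t2, t3, t6}, add states in Sat(a) with every successor in Z. Already a fixed point.
Sat(A[a U A[a U r]]) = {t0, t2, t3, t6}
t2 ∈ Sat(A[a U A[a U r]]) = {t0, t2, t3, t6}, so the formula holds at t2.

Yes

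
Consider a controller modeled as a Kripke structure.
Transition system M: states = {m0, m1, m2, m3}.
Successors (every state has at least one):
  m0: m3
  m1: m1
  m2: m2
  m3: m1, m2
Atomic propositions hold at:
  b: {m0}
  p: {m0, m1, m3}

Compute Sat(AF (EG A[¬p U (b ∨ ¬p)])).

Sat(¬p) = {m2}
Sat(b ∨ ¬p) = {m0, m2}
A[¬p U (b ∨ ¬p)]: least fixpoint, start Z0 = Sat((b ∨ ¬p)) = {m0, m2}, add states in Sat(¬p) with every successor in Z. Already a fixed point.
Sat(A[¬p U (b ∨ ¬p)]) = {m0, m2}
EG A[¬p U (b ∨ ¬p)]: greatest fixpoint, start Z0 = {m0, m2}, keep only states in Sat with some successor in Z. Z1 = {m2}; fixed.
Sat(EG A[¬p U (b ∨ ¬p)]) = {m2}
AF (EG A[¬p U (b ∨ ¬p)]): least fixpoint, start Z0 = {m2}, add states with every successor in Z. Already a fixed point.
Sat(AF (EG A[¬p U (b ∨ ¬p)])) = {m2}

{m2}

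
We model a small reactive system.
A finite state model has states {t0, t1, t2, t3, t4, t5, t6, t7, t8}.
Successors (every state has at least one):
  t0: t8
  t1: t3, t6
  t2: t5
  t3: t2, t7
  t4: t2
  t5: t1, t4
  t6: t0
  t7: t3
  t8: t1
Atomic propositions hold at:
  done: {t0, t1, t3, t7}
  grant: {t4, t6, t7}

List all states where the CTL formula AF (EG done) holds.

EG done: greatest fixpoint, start Z0 = {t0, t1, t3, t7}, keep only states in Sat with some successor in Z. Z1 = {t1, t3, t7}; fixed.
Sat(EG done) = {t1, t3, t7}
AF (EG done): least fixpoint, start Z0 = {t1, t3, t7}, add states with every successor in Z. Z1 = {t1, t3, t7, t8}; Z2 = {t0, t1, t3, t7, t8}; Z3 = {t0, t1, t3, t6, t7, t8}; fixed.
Sat(AF (EG done)) = {t0, t1, t3, t6, t7, t8}

{t0, t1, t3, t6, t7, t8}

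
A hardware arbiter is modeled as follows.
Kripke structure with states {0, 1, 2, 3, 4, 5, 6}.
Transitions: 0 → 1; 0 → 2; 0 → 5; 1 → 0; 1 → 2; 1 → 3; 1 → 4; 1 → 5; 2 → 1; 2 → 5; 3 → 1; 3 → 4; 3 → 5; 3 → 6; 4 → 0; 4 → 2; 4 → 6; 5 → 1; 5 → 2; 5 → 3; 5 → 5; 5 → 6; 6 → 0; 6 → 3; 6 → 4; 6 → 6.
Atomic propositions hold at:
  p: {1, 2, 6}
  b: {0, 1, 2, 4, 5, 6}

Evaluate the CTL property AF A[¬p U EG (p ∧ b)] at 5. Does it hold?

No

Sat(¬p) = {0, 3, 4, 5}
Sat(p ∧ b) = {1, 2, 6}
EG (p ∧ b): greatest fixpoint, start Z0 = {1, 2, 6}, keep only states in Sat with some successor in Z. Already a fixed point.
Sat(EG (p ∧ b)) = {1, 2, 6}
A[¬p U EG (p ∧ b)]: least fixpoint, start Z0 = Sat(EG (p ∧ b)) = {1, 2, 6}, add states in Sat(¬p) with every successor in Z. Already a fixed point.
Sat(A[¬p U EG (p ∧ b)]) = {1, 2, 6}
AF A[¬p U EG (p ∧ b)]: least fixpoint, start Z0 = {1, 2, 6}, add states with every successor in Z. Already a fixed point.
Sat(AF A[¬p U EG (p ∧ b)]) = {1, 2, 6}
5 ∉ Sat(AF A[¬p U EG (p ∧ b)]) = {1, 2, 6}, so the formula does not hold at 5.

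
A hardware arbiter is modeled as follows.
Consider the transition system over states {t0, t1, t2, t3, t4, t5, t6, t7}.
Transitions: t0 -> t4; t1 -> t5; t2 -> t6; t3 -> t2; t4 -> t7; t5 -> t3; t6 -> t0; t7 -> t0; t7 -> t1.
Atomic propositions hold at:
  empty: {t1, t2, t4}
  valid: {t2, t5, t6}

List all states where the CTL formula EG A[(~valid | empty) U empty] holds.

Sat(~valid) = {t0, t1, t3, t4, t7}
Sat(~valid | empty) = {t0, t1, t2, t3, t4, t7}
A[(~valid | empty) U empty]: least fixpoint, start Z0 = Sat(empty) = {t1, t2, t4}, add states in Sat(~valid | empty) with every successor in Z. Z1 = {t0, t1, t2, t3, t4}; Z2 = {t0, t1, t2, t3, t4, t7}; fixed.
Sat(A[(~valid | empty) U empty]) = {t0, t1, t2, t3, t4, t7}
EG A[(~valid | empty) U empty]: greatest fixpoint, start Z0 = {t0, t1, t2, t3, t4, t7}, keep only states in Sat with some successor in Z. Z1 = {t0, t3, t4, t7}; Z2 = {t0, t4, t7}; fixed.
Sat(EG A[(~valid | empty) U empty]) = {t0, t4, t7}

{t0, t4, t7}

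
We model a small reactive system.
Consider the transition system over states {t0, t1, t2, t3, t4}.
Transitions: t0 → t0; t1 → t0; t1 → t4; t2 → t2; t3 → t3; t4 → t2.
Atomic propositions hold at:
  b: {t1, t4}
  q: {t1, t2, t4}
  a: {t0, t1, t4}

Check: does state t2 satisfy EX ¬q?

No

Sat(¬q) = {t0, t3}
Sat(EX ¬q) = {s : some successor in {t0, t3}} = {t0, t1, t3}
t2 ∉ Sat(EX ¬q) = {t0, t1, t3}, so the formula does not hold at t2.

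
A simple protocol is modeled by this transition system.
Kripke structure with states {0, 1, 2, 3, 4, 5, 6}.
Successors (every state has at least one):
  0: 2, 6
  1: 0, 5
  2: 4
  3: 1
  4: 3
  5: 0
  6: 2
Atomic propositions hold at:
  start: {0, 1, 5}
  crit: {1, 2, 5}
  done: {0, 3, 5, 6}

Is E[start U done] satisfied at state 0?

E[start U done]: least fixpoint, start Z0 = Sat(done) = {0, 3, 5, 6}, add states in Sat(start) with some successor in Z. Z1 = {0, 1, 3, 5, 6}; fixed.
Sat(E[start U done]) = {0, 1, 3, 5, 6}
0 ∈ Sat(E[start U done]) = {0, 1, 3, 5, 6}, so the formula holds at 0.

Yes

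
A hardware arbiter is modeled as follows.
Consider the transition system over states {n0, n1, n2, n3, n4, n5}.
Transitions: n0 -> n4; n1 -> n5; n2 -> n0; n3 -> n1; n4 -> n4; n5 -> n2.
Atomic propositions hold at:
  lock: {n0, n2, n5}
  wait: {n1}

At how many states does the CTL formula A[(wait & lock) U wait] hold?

Sat(wait & lock) = ∅
A[(wait & lock) U wait]: least fixpoint, start Z0 = Sat(wait) = {n1}, add states in Sat(wait & lock) with every successor in Z. Already a fixed point.
Sat(A[(wait & lock) U wait]) = {n1}
|Sat(A[(wait & lock) U wait])| = |{n1}| = 1.

1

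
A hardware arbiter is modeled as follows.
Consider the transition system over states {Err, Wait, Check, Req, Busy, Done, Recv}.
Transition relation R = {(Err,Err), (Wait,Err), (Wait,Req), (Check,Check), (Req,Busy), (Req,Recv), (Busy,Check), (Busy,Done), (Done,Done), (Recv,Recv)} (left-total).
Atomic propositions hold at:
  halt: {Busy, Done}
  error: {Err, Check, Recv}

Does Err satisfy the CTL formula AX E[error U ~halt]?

Sat(~halt) = {Err, Wait, Check, Req, Recv}
E[error U ~halt]: least fixpoint, start Z0 = Sat(~halt) = {Err, Wait, Check, Req, Recv}, add states in Sat(error) with some successor in Z. Already a fixed point.
Sat(E[error U ~halt]) = {Err, Wait, Check, Req, Recv}
Sat(AX E[error U ~halt]) = {s : every successor in {Err, Wait, Check, Req, Recv}} = {Err, Wait, Check, Recv}
Err ∈ Sat(AX E[error U ~halt]) = {Err, Wait, Check, Recv}, so the formula holds at Err.

Yes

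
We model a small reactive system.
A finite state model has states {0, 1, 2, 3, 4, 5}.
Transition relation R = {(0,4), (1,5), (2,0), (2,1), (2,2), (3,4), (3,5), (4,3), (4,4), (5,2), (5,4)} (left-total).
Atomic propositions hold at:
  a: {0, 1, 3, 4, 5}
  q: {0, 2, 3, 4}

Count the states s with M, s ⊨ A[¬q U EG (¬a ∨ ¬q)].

Sat(¬q) = {1, 5}
Sat(¬a) = {2}
Sat(¬a ∨ ¬q) = {1, 2, 5}
EG (¬a ∨ ¬q): greatest fixpoint, start Z0 = {1, 2, 5}, keep only states in Sat with some successor in Z. Already a fixed point.
Sat(EG (¬a ∨ ¬q)) = {1, 2, 5}
A[¬q U EG (¬a ∨ ¬q)]: least fixpoint, start Z0 = Sat(EG (¬a ∨ ¬q)) = {1, 2, 5}, add states in Sat(¬q) with every successor in Z. Already a fixed point.
Sat(A[¬q U EG (¬a ∨ ¬q)]) = {1, 2, 5}
|Sat(A[¬q U EG (¬a ∨ ¬q)])| = |{1, 2, 5}| = 3.

3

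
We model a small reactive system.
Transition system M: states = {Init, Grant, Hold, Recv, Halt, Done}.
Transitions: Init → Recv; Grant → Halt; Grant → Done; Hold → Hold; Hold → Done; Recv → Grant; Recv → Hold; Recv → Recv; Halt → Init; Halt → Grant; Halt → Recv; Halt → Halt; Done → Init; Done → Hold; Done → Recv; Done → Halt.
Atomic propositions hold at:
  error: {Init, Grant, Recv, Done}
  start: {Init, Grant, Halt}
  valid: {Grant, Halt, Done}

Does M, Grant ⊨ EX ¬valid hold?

Sat(¬valid) = {Init, Hold, Recv}
Sat(EX ¬valid) = {s : some successor in {Init, Hold, Recv}} = {Init, Hold, Recv, Halt, Done}
Grant ∉ Sat(EX ¬valid) = {Init, Hold, Recv, Halt, Done}, so the formula does not hold at Grant.

No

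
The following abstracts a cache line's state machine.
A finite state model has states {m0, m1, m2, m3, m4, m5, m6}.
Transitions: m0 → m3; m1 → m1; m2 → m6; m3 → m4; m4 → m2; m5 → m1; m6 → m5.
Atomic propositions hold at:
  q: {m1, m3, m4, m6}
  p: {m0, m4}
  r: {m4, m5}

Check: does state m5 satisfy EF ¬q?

Yes

Sat(¬q) = {m0, m2, m5}
EF ¬q: least fixpoint, start Z0 = {m0, m2, m5}, add states with some successor in Z. Z1 = {m0, m2, m4, m5, m6}; Z2 = {m0, m2, m3, m4, m5, m6}; fixed.
Sat(EF ¬q) = {m0, m2, m3, m4, m5, m6}
m5 ∈ Sat(EF ¬q) = {m0, m2, m3, m4, m5, m6}, so the formula holds at m5.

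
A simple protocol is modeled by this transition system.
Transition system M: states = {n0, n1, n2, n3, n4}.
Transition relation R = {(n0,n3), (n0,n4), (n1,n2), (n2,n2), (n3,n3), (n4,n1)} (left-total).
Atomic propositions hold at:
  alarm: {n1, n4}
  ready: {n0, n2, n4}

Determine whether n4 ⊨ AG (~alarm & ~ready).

No

Sat(~alarm) = {n0, n2, n3}
Sat(~ready) = {n1, n3}
Sat(~alarm & ~ready) = {n3}
AG (~alarm & ~ready): greatest fixpoint, start Z0 = {n3}, keep only states in Sat with every successor in Z. Already a fixed point.
Sat(AG (~alarm & ~ready)) = {n3}
n4 ∉ Sat(AG (~alarm & ~ready)) = {n3}, so the formula does not hold at n4.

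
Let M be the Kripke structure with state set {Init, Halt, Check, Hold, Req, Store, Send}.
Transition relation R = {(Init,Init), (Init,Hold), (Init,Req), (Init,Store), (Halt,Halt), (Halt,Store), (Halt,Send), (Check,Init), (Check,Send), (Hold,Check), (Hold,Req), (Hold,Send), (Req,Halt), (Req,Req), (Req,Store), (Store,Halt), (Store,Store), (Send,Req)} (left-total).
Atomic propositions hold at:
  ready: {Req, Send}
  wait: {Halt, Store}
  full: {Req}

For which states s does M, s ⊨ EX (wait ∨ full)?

{Init, Halt, Hold, Req, Store, Send}

Sat(wait ∨ full) = {Halt, Req, Store}
Sat(EX (wait ∨ full)) = {s : some successor in {Halt, Req, Store}} = {Init, Halt, Hold, Req, Store, Send}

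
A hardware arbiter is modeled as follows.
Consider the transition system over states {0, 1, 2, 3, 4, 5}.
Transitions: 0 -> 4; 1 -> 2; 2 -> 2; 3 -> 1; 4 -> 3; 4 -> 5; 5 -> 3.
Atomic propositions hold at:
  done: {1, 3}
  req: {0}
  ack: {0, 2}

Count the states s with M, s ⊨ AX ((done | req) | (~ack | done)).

Sat(done | req) = {0, 1, 3}
Sat(~ack) = {1, 3, 4, 5}
Sat(~ack | done) = {1, 3, 4, 5}
Sat((done | req) | (~ack | done)) = {0, 1, 3, 4, 5}
Sat(AX ((done | req) | (~ack | done))) = {s : every successor in {0, 1, 3, 4, 5}} = {0, 3, 4, 5}
|Sat(AX ((done | req) | (~ack | done)))| = |{0, 3, 4, 5}| = 4.

4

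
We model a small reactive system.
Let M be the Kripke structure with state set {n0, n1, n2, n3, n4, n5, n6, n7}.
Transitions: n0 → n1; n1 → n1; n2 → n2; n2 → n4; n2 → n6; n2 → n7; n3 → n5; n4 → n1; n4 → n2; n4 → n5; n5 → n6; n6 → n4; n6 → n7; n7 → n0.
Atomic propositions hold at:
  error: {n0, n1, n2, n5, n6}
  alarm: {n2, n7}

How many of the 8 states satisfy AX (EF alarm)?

4

EF alarm: least fixpoint, start Z0 = {n2, n7}, add states with some successor in Z. Z1 = {n2, n4, n6, n7}; Z2 = {n2, n4, n5, n6, n7}; Z3 = {n2, n3, n4, n5, n6, n7}; fixed.
Sat(EF alarm) = {n2, n3, n4, n5, n6, n7}
Sat(AX (EF alarm)) = {s : every successor in {n2, n3, n4, n5, n6, n7}} = {n2, n3, n5, n6}
|Sat(AX (EF alarm))| = |{n2, n3, n5, n6}| = 4.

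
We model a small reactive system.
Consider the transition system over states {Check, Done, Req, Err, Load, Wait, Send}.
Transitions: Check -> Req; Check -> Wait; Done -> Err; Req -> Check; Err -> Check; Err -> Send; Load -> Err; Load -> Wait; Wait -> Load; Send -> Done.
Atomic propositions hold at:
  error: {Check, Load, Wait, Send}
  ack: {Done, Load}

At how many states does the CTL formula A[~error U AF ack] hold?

4

Sat(~error) = {Done, Req, Err}
AF ack: least fixpoint, start Z0 = {Done, Load}, add states with every successor in Z. Z1 = {Done, Load, Wait, Send}; fixed.
Sat(AF ack) = {Done, Load, Wait, Send}
A[~error U AF ack]: least fixpoint, start Z0 = Sat(AF ack) = {Done, Load, Wait, Send}, add states in Sat(~error) with every successor in Z. Already a fixed point.
Sat(A[~error U AF ack]) = {Done, Load, Wait, Send}
|Sat(A[~error U AF ack])| = |{Done, Load, Wait, Send}| = 4.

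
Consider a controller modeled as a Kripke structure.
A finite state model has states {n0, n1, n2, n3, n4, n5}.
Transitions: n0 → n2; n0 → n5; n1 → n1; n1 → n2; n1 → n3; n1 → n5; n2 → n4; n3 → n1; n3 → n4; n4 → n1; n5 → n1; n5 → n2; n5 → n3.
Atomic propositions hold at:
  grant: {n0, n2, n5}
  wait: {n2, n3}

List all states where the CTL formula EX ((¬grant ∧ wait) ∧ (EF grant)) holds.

{n1, n5}

Sat(¬grant) = {n1, n3, n4}
Sat(¬grant ∧ wait) = {n3}
EF grant: least fixpoint, start Z0 = {n0, n2, n5}, add states with some successor in Z. Z1 = {n0, n1, n2, n5}; Z2 = {n0, n1, n2, n3, n4, n5}; fixed.
Sat(EF grant) = {n0, n1, n2, n3, n4, n5}
Sat((¬grant ∧ wait) ∧ (EF grant)) = {n3}
Sat(EX ((¬grant ∧ wait) ∧ (EF grant))) = {s : some successor in {n3}} = {n1, n5}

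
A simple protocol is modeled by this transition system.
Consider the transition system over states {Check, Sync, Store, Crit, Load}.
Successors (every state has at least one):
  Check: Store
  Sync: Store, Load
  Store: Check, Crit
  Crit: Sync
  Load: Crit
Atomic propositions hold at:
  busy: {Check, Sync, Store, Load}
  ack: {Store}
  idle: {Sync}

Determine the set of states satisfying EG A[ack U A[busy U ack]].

{Check, Store}

A[busy U ack]: least fixpoint, start Z0 = Sat(ack) = {Store}, add states in Sat(busy) with every successor in Z. Z1 = {Check, Store}; fixed.
Sat(A[busy U ack]) = {Check, Store}
A[ack U A[busy U ack]]: least fixpoint, start Z0 = Sat(A[busy U ack]) = {Check, Store}, add states in Sat(ack) with every successor in Z. Already a fixed point.
Sat(A[ack U A[busy U ack]]) = {Check, Store}
EG A[ack U A[busy U ack]]: greatest fixpoint, start Z0 = {Check, Store}, keep only states in Sat with some successor in Z. Already a fixed point.
Sat(EG A[ack U A[busy U ack]]) = {Check, Store}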